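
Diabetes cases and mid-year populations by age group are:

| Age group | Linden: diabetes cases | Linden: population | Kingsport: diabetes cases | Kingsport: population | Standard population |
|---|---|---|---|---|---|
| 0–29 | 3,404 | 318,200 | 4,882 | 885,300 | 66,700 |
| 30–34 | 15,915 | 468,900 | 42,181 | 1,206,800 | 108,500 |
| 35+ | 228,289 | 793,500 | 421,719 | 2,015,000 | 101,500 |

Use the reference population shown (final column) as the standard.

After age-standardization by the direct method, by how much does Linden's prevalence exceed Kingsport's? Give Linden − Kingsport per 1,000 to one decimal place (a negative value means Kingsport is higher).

Age-specific rates per 1,000 for Linden: 10.698, 33.941, 287.699.
For Kingsport: 5.515, 34.953, 209.290.
Standard total = 276,700; weights = 0.2411, 0.3921, 0.3668.
Linden: 0.2411×10.698 + 0.3921×33.941 + 0.3668×287.699 = 121.4224 per 1,000.
Kingsport: 0.2411×5.515 + 0.3921×34.953 + 0.3668×209.290 = 91.8074 per 1,000.
Difference = 121.4224 − 91.8074 = 29.6150.

29.6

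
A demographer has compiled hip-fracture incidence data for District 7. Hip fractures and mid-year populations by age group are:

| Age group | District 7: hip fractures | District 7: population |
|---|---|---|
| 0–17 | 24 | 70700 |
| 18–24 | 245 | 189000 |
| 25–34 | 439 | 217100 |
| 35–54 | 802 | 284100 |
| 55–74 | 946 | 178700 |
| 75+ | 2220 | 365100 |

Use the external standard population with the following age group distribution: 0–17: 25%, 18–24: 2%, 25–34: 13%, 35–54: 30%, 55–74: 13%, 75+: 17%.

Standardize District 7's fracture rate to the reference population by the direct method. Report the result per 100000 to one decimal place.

294.2

Age-specific rates per 100000 for District 7: 33.95, 129.63, 202.21, 282.29, 529.38, 608.05.
Standard weights: 0.25, 0.02, 0.13, 0.30, 0.13, 0.17.
Standardized rate: 0.2500×33.95 + 0.0200×129.63 + 0.1300×202.21 + 0.3000×282.29 + 0.1300×529.38 + 0.1700×608.05 = 294.2433 per 100000.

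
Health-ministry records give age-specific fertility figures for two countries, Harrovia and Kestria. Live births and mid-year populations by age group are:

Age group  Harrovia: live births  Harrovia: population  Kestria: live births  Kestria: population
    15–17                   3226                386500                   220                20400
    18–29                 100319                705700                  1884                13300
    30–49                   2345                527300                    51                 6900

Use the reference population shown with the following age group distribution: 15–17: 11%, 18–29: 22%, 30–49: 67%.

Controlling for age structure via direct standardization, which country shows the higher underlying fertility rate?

Age-specific rates per 1000 for Harrovia: 8.347, 142.155, 4.447.
For Kestria: 10.784, 141.654, 7.391.
Standard weights: 0.11, 0.22, 0.67.
Harrovia: 0.1100×8.347 + 0.2200×142.155 + 0.6700×4.447 = 35.1719 per 1000.
Kestria: 0.1100×10.784 + 0.2200×141.654 + 0.6700×7.391 = 37.3024 per 1000.
The crude rates (65.38 vs 53.08) would put Harrovia higher, but that reflects its age composition; once standardized to a common age structure, Kestria has the higher underlying rate.

Kestria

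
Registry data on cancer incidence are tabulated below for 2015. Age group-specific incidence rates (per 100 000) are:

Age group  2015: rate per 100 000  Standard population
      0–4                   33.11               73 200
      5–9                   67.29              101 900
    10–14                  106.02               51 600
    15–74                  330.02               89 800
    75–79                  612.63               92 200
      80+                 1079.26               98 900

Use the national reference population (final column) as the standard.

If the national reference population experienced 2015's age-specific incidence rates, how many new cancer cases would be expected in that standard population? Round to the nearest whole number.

Expected new cancer cases = Σ (standard pop × age-specific rate ÷ 100 000)
= 73 200×33.11/100 000 + 101 900×67.29/100 000 + 51 600×106.02/100 000 + 89 800×330.02/100 000 + 92 200×612.63/100 000 + 98 900×1079.26/100 000
= 24.24 + 68.57 + 54.71 + 296.36 + 564.84 + 1067.39 = 2076.10.

2076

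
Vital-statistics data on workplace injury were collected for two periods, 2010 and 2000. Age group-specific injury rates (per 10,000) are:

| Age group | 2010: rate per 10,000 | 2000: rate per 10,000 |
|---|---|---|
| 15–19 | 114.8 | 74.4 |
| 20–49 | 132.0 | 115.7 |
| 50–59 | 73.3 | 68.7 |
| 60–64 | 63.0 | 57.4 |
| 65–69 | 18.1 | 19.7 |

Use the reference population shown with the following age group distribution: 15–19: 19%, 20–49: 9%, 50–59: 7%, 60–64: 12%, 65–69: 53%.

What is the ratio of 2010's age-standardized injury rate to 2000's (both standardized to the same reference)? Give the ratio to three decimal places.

1.199

Standard weights: 0.19, 0.09, 0.07, 0.12, 0.53.
2010: 0.1900×114.8 + 0.0900×132.0 + 0.0700×73.3 + 0.1200×63.0 + 0.5300×18.1 = 55.9760 per 10,000.
2000: 0.1900×74.4 + 0.0900×115.7 + 0.0700×68.7 + 0.1200×57.4 + 0.5300×19.7 = 46.6870 per 10,000.
Ratio = 55.9760 ÷ 46.6870 = 1.19896.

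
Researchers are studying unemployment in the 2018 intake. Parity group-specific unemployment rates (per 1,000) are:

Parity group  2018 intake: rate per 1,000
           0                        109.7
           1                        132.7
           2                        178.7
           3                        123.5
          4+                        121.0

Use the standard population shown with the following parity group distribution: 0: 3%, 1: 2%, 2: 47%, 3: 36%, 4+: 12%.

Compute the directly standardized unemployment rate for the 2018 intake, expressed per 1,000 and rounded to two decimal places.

Standard weights: 0.03, 0.02, 0.47, 0.36, 0.12.
Standardized rate: 0.0300×109.7 + 0.0200×132.7 + 0.4700×178.7 + 0.3600×123.5 + 0.1200×121.0 = 148.9140 per 1,000.

148.91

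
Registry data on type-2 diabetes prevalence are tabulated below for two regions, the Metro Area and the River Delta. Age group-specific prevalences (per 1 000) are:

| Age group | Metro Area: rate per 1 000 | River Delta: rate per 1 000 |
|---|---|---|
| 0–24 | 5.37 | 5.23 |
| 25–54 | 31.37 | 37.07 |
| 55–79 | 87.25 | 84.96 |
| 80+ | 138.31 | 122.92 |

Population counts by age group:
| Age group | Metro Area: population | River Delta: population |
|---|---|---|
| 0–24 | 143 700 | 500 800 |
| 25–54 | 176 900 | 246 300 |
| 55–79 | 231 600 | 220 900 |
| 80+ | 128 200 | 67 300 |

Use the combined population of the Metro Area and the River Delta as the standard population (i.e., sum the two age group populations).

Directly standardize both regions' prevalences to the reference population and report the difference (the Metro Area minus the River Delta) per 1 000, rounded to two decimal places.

1.00

Combined standard total = 1 715 700; weights = 0.3756, 0.2467, 0.2637, 0.1139.
The Metro Area: 0.3756×5.37 + 0.2467×31.37 + 0.2637×87.25 + 0.1139×138.31 = 48.5265 per 1 000.
The River Delta: 0.3756×5.23 + 0.2467×37.07 + 0.2637×84.96 + 0.1139×122.92 = 47.5223 per 1 000.
Difference = 48.5265 − 47.5223 = 1.0042.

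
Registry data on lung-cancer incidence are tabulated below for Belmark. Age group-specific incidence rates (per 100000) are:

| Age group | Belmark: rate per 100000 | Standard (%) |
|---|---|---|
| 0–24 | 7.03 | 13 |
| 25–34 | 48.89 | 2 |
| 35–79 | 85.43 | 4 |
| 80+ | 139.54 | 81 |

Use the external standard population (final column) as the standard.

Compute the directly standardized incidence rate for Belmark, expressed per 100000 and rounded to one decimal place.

Standard weights: 0.13, 0.02, 0.04, 0.81.
Standardized rate: 0.1300×7.03 + 0.0200×48.89 + 0.0400×85.43 + 0.8100×139.54 = 118.3363 per 100000.

118.3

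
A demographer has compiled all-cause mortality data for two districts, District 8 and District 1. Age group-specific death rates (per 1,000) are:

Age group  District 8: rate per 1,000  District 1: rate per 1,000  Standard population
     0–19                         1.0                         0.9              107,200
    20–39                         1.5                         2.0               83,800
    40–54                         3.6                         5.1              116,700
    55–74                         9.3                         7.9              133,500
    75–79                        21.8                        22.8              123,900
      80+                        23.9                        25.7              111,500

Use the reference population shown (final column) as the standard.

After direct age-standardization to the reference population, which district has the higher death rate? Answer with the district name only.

District 1

Standard total = 676,600; weights = 0.1584, 0.1239, 0.1725, 0.1973, 0.1831, 0.1648.
District 8: 0.1584×1.0 + 0.1239×1.5 + 0.1725×3.6 + 0.1973×9.3 + 0.1831×21.8 + 0.1648×23.9 = 10.7308 per 1,000.
District 1: 0.1584×0.9 + 0.1239×2.0 + 0.1725×5.1 + 0.1973×7.9 + 0.1831×22.8 + 0.1648×25.7 = 11.2391 per 1,000.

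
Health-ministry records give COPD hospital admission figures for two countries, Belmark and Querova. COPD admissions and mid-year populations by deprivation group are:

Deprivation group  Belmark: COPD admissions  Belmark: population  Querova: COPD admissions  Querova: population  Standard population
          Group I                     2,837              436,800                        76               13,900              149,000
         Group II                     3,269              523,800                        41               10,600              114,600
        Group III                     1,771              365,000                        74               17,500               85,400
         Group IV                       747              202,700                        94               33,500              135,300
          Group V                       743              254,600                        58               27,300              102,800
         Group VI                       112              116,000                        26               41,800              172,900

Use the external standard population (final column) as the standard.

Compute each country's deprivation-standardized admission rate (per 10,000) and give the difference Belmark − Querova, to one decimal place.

Deprivation-specific rates per 10,000 for Belmark: 64.95, 62.41, 48.52, 36.85, 29.18, 9.66.
For Querova: 54.68, 38.68, 42.29, 28.06, 21.25, 6.22.
Standard total = 760,000; weights = 0.1961, 0.1508, 0.1124, 0.1780, 0.1353, 0.2275.
Belmark: 0.1961×64.95 + 0.1508×62.41 + 0.1124×48.52 + 0.1780×36.85 + 0.1353×29.18 + 0.2275×9.66 = 40.3010 per 10,000.
Querova: 0.1961×54.68 + 0.1508×38.68 + 0.1124×42.29 + 0.1780×28.06 + 0.1353×21.25 + 0.2275×6.22 = 30.5876 per 10,000.
Difference = 40.3010 − 30.5876 = 9.7135.

9.7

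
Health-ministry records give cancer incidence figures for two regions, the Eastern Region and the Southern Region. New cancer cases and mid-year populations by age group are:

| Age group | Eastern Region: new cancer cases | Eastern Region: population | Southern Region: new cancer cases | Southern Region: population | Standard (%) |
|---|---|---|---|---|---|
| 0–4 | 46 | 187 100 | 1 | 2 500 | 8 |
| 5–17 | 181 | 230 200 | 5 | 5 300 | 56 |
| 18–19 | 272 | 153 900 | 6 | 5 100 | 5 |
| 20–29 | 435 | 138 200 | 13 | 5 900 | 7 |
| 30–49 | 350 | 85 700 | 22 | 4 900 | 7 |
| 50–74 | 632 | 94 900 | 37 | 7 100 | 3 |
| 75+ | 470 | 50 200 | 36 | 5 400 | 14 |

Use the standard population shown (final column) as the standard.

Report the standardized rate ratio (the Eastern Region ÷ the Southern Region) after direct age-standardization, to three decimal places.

1.178

Age-specific rates per 100 000 for the Eastern Region: 24.59, 78.63, 176.74, 314.76, 408.40, 665.96, 936.25.
For the Southern Region: 40.00, 94.34, 117.65, 220.34, 448.98, 521.13, 666.67.
Standard weights: 0.08, 0.56, 0.05, 0.07, 0.07, 0.03, 0.14.
The Eastern Region: 0.0800×24.59 + 0.5600×78.63 + 0.0500×176.74 + 0.0700×314.76 + 0.0700×408.40 + 0.0300×665.96 + 0.1400×936.25 = 256.5111 per 100 000.
The Southern Region: 0.0800×40.00 + 0.5600×94.34 + 0.0500×117.65 + 0.0700×220.34 + 0.0700×448.98 + 0.0300×521.13 + 0.1400×666.67 = 217.7320 per 100 000.
Ratio = 256.5111 ÷ 217.7320 = 1.17810.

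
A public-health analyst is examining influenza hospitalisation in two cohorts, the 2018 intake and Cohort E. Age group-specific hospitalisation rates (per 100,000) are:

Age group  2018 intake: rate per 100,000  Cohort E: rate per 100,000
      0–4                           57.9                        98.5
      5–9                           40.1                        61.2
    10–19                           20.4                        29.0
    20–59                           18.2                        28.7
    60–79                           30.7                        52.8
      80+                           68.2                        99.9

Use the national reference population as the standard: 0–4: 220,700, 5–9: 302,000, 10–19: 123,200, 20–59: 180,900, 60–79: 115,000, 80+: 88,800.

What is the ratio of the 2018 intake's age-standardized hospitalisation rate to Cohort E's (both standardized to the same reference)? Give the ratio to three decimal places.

Standard total = 1,030,600; weights = 0.2141, 0.2930, 0.1195, 0.1755, 0.1116, 0.0862.
The 2018 intake: 0.2141×57.9 + 0.2930×40.1 + 0.1195×20.4 + 0.1755×18.2 + 0.1116×30.7 + 0.0862×68.2 = 39.0850 per 100,000.
Cohort E: 0.2141×98.5 + 0.2930×61.2 + 0.1195×29.0 + 0.1755×28.7 + 0.1116×52.8 + 0.0862×99.9 = 62.0310 per 100,000.
Ratio = 39.0850 ÷ 62.0310 = 0.63009.

0.630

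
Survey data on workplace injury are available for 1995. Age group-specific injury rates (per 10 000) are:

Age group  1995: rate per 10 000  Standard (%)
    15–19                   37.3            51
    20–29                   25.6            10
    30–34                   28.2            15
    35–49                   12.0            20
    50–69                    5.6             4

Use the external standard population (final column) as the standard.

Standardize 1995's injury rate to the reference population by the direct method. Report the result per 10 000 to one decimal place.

Standard weights: 0.51, 0.10, 0.15, 0.20, 0.04.
Standardized rate: 0.5100×37.3 + 0.1000×25.6 + 0.1500×28.2 + 0.2000×12.0 + 0.0400×5.6 = 28.4370 per 10 000.

28.4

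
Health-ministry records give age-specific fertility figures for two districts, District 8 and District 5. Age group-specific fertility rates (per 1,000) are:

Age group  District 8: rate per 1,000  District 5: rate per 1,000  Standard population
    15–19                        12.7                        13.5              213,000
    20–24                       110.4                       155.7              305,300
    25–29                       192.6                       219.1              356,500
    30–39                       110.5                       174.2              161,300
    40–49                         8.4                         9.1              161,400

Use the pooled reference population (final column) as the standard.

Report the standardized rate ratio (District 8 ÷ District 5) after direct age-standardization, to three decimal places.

0.786

Standard total = 1,197,500; weights = 0.1779, 0.2549, 0.2977, 0.1347, 0.1348.
District 8: 0.1779×12.7 + 0.2549×110.4 + 0.2977×192.6 + 0.1347×110.5 + 0.1348×8.4 = 103.7591 per 1,000.
District 5: 0.1779×13.5 + 0.2549×155.7 + 0.2977×219.1 + 0.1347×174.2 + 0.1348×9.1 = 132.0142 per 1,000.
Ratio = 103.7591 ÷ 132.0142 = 0.78597.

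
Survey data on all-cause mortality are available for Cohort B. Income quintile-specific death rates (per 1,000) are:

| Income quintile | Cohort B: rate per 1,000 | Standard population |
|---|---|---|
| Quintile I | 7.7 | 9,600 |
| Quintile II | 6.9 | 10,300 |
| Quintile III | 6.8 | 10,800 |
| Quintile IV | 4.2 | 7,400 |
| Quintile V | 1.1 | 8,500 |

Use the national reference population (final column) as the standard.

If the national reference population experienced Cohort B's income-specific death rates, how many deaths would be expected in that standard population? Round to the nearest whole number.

259

Expected deaths = Σ (standard pop × income-specific rate ÷ 1,000)
= 9,600×7.7/1,000 + 10,300×6.9/1,000 + 10,800×6.8/1,000 + 7,400×4.2/1,000 + 8,500×1.1/1,000
= 73.92 + 71.07 + 73.44 + 31.08 + 9.35 = 258.86.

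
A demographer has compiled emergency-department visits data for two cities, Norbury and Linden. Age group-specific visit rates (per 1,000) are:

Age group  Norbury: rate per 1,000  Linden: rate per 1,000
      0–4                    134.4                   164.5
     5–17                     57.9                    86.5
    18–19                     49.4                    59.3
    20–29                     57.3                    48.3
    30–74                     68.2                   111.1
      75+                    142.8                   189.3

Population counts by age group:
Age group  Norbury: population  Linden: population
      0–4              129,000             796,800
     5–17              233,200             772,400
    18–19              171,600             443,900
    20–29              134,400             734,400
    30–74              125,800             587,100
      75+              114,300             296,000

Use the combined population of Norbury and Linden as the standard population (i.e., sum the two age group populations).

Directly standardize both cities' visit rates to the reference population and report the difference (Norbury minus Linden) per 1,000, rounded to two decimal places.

Combined standard total = 4,538,900; weights = 0.2040, 0.2216, 0.1356, 0.1914, 0.1571, 0.0904.
Norbury: 0.2040×134.4 + 0.2216×57.9 + 0.1356×49.4 + 0.1914×57.3 + 0.1571×68.2 + 0.0904×142.8 = 81.5286 per 1,000.
Linden: 0.2040×164.5 + 0.2216×86.5 + 0.1356×59.3 + 0.1914×48.3 + 0.1571×111.1 + 0.0904×189.3 = 104.5658 per 1,000.
Difference = 81.5286 − 104.5658 = -23.0372.

-23.04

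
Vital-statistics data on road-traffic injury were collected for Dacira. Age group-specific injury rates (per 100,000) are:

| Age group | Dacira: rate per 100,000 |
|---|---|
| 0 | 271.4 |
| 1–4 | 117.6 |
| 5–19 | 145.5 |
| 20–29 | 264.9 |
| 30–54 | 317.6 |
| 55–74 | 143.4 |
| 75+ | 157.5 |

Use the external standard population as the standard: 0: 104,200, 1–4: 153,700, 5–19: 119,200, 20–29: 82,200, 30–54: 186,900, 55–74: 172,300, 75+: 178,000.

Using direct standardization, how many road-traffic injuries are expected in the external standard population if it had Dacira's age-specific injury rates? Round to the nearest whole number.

1976

Expected road-traffic injuries = Σ (standard pop × age-specific rate ÷ 100,000)
= 104,200×271.4/100,000 + 153,700×117.6/100,000 + 119,200×145.5/100,000 + 82,200×264.9/100,000 + 186,900×317.6/100,000 + 172,300×143.4/100,000 + 178,000×157.5/100,000
= 282.80 + 180.75 + 173.44 + 217.75 + 593.59 + 247.08 + 280.35 = 1975.76.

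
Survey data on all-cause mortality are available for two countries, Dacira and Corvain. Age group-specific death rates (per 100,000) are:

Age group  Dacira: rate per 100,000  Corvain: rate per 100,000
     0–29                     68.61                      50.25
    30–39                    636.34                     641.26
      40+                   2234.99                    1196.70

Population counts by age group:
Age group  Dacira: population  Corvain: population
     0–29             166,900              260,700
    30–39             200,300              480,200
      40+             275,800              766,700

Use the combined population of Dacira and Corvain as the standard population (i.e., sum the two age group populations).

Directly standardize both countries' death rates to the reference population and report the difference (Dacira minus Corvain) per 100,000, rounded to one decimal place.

Combined standard total = 2,150,600; weights = 0.1988, 0.3164, 0.4847.
Dacira: 0.1988×68.61 + 0.3164×636.34 + 0.4847×2234.99 = 1298.4023 per 100,000.
Corvain: 0.1988×50.25 + 0.3164×641.26 + 0.4847×1196.70 = 792.9992 per 100,000.
Difference = 1298.4023 − 792.9992 = 505.4031.

505.4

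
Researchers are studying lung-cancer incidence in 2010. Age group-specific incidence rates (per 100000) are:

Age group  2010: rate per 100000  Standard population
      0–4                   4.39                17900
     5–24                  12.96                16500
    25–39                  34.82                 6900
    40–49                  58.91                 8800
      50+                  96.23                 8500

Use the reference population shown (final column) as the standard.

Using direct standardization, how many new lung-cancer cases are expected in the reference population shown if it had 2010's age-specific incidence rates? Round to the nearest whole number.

Expected new lung-cancer cases = Σ (standard pop × age-specific rate ÷ 100000)
= 17900×4.39/100000 + 16500×12.96/100000 + 6900×34.82/100000 + 8800×58.91/100000 + 8500×96.23/100000
= 0.79 + 2.14 + 2.40 + 5.18 + 8.18 = 18.69.

19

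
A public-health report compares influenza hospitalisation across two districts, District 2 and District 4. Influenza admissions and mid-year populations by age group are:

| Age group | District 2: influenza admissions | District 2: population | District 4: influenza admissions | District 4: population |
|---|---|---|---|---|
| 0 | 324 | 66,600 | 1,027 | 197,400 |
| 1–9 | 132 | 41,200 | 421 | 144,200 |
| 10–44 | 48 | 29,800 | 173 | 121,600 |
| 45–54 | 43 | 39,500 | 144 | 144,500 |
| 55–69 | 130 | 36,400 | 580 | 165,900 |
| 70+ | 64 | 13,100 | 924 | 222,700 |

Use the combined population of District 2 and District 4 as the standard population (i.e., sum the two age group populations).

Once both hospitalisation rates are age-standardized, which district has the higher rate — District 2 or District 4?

District 2

Age-specific rates per 100,000 for District 2: 486.49, 320.39, 161.07, 108.86, 357.14, 488.55.
For District 4: 520.26, 291.96, 142.27, 99.65, 349.61, 414.91.
Combined standard total = 1,222,900; weights = 0.2159, 0.1516, 0.1238, 0.1505, 0.1654, 0.1928.
District 2: 0.2159×486.49 + 0.1516×320.39 + 0.1238×161.07 + 0.1505×108.86 + 0.1654×357.14 + 0.1928×488.55 = 343.2001 per 100,000.
District 4: 0.2159×520.26 + 0.1516×291.96 + 0.1238×142.27 + 0.1505×99.65 + 0.1654×349.61 + 0.1928×414.91 = 327.0219 per 100,000.
The crude rates (327.01 vs 328.11) would put District 4 higher, but that reflects its age composition; once standardized to a common age structure, District 2 has the higher underlying rate.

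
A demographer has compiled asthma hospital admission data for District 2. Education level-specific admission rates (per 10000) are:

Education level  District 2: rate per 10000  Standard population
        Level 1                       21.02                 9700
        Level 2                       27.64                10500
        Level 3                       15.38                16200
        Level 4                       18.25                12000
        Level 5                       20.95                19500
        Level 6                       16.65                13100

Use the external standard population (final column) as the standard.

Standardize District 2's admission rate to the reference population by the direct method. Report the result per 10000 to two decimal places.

Standard total = 81000; weights = 0.1198, 0.1296, 0.2000, 0.1481, 0.2407, 0.1617.
Standardized rate: 0.1198×21.02 + 0.1296×27.64 + 0.2000×15.38 + 0.1481×18.25 + 0.2407×20.95 + 0.1617×16.65 = 19.6162 per 10000.

19.62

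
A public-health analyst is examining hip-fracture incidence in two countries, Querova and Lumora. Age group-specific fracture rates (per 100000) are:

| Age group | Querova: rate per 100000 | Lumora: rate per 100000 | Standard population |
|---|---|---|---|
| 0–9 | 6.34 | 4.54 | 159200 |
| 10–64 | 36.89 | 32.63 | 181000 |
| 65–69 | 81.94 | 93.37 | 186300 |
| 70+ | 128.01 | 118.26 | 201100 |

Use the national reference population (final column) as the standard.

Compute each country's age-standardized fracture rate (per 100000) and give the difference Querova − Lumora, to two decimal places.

Standard total = 727600; weights = 0.2188, 0.2488, 0.2560, 0.2764.
Querova: 0.2188×6.34 + 0.2488×36.89 + 0.2560×81.94 + 0.2764×128.01 = 66.9250 per 100000.
Lumora: 0.2188×4.54 + 0.2488×32.63 + 0.2560×93.37 + 0.2764×118.26 = 65.7033 per 100000.
Difference = 66.9250 − 65.7033 = 1.2217.

1.22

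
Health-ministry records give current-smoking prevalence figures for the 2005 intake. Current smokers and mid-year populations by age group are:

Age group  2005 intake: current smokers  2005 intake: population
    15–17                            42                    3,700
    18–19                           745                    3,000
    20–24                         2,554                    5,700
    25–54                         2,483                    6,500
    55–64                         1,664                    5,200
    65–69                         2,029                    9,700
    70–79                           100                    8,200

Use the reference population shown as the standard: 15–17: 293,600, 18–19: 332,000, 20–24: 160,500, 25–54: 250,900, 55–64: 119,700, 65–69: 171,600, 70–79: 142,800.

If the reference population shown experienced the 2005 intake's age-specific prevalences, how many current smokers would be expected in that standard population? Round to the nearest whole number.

Age-specific rates per 1,000 for the 2005 intake: 11.351, 248.333, 448.070, 382.000, 320.000, 209.175, 12.195.
Expected current smokers = Σ (standard pop × age-specific rate ÷ 1,000)
= 293,600×11.351/1,000 + 332,000×248.333/1,000 + 160,500×448.070/1,000 + 250,900×382.000/1,000 + 119,700×320.000/1,000 + 171,600×209.175/1,000 + 142,800×12.195/1,000
= 3332.76 + 82446.67 + 71915.26 + 95843.80 + 38304.00 + 35894.47 + 1741.46 = 329478.42.

329478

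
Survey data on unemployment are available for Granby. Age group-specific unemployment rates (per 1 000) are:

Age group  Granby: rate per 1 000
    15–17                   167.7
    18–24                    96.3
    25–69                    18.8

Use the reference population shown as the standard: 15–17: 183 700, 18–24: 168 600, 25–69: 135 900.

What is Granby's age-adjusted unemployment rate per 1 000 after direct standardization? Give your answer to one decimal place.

101.6

Standard total = 488 200; weights = 0.3763, 0.3454, 0.2784.
Standardized rate: 0.3763×167.7 + 0.3454×96.3 + 0.2784×18.8 = 101.5928 per 1 000.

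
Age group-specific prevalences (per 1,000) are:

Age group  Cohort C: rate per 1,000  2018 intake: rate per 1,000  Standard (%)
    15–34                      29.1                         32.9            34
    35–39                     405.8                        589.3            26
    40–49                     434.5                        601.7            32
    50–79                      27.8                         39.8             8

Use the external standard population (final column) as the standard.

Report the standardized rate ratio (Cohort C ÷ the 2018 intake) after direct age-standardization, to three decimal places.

Standard weights: 0.34, 0.26, 0.32, 0.08.
Cohort C: 0.3400×29.1 + 0.2600×405.8 + 0.3200×434.5 + 0.0800×27.8 = 256.6660 per 1,000.
The 2018 intake: 0.3400×32.9 + 0.2600×589.3 + 0.3200×601.7 + 0.0800×39.8 = 360.1320 per 1,000.
Ratio = 256.6660 ÷ 360.1320 = 0.71270.

0.713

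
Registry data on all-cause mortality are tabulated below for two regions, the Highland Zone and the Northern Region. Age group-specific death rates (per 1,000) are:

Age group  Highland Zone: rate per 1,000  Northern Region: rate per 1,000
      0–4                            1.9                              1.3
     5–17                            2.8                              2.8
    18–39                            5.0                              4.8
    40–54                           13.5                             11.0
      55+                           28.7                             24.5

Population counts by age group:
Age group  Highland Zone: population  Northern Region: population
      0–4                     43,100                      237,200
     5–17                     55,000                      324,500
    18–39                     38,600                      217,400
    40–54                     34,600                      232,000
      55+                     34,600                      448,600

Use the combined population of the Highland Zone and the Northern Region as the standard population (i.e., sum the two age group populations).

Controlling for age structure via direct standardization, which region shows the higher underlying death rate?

Highland Zone

Combined standard total = 1,665,600; weights = 0.1683, 0.2278, 0.1537, 0.1601, 0.2901.
The Highland Zone: 0.1683×1.9 + 0.2278×2.8 + 0.1537×5.0 + 0.1601×13.5 + 0.2901×28.7 = 12.2131 per 1,000.
The Northern Region: 0.1683×1.3 + 0.2278×2.8 + 0.1537×4.8 + 0.1601×11.0 + 0.2901×24.5 = 10.4628 per 1,000.
The crude rates (9.17 vs 10.83) would put the Northern Region higher, but that reflects its age composition; once standardized to a common age structure, the Highland Zone has the higher underlying rate.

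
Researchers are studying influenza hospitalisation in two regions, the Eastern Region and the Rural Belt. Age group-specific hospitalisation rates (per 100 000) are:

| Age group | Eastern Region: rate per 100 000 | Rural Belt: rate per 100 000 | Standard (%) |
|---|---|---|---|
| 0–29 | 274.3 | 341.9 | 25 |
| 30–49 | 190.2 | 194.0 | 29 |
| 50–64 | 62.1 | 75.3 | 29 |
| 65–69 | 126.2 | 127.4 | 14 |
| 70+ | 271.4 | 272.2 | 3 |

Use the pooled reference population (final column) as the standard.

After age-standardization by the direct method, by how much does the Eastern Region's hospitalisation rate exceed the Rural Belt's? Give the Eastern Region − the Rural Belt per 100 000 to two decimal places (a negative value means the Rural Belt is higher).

Standard weights: 0.25, 0.29, 0.29, 0.14, 0.03.
The Eastern Region: 0.2500×274.3 + 0.2900×190.2 + 0.2900×62.1 + 0.1400×126.2 + 0.0300×271.4 = 167.5520 per 100 000.
The Rural Belt: 0.2500×341.9 + 0.2900×194.0 + 0.2900×75.3 + 0.1400×127.4 + 0.0300×272.2 = 189.5740 per 100 000.
Difference = 167.5520 − 189.5740 = -22.0220.

-22.02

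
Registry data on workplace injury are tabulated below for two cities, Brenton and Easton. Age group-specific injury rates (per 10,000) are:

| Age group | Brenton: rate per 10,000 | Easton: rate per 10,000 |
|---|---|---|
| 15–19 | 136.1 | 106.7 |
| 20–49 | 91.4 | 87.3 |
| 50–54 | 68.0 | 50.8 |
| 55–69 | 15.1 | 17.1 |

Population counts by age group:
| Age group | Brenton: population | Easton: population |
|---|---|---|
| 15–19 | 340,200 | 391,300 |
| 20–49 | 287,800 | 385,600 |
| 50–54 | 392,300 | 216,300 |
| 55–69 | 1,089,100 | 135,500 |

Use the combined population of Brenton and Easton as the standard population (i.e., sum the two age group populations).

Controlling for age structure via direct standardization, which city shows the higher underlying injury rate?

Combined standard total = 3,238,100; weights = 0.2259, 0.2080, 0.1879, 0.3782.
Brenton: 0.2259×136.1 + 0.2080×91.4 + 0.1879×68.0 + 0.3782×15.1 = 68.2444 per 10,000.
Easton: 0.2259×106.7 + 0.2080×87.3 + 0.1879×50.8 + 0.3782×17.1 = 58.2738 per 10,000.
The crude rates (54.86 vs 78.60) would put Easton higher, but that reflects its age composition; once standardized to a common age structure, Brenton has the higher underlying rate.

Brenton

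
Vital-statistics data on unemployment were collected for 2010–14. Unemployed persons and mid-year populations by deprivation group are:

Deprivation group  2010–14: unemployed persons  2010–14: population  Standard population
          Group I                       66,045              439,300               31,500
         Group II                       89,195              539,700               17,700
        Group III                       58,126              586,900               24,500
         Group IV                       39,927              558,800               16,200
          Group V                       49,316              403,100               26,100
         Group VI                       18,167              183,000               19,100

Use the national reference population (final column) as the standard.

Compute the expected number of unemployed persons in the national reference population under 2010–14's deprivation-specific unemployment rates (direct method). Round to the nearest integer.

16334

Deprivation-specific rates per 1,000 for 2010–14: 150.341, 165.268, 99.039, 71.451, 122.342, 99.273.
Expected unemployed persons = Σ (standard pop × deprivation-specific rate ÷ 1,000)
= 31,500×150.341/1,000 + 17,700×165.268/1,000 + 24,500×99.039/1,000 + 16,200×71.451/1,000 + 26,100×122.342/1,000 + 19,100×99.273/1,000
= 4735.76 + 2925.24 + 2426.46 + 1157.51 + 3193.12 + 1896.12 = 16334.20.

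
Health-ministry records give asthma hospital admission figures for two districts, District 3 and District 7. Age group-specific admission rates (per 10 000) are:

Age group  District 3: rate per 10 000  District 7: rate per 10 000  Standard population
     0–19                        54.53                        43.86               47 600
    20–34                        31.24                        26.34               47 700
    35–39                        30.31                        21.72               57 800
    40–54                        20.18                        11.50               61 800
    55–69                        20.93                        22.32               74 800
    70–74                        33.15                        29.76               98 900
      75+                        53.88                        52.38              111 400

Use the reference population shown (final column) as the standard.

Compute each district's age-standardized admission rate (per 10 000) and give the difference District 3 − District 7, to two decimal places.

4.35

Standard total = 500 000; weights = 0.0952, 0.0954, 0.1156, 0.1236, 0.1496, 0.1978, 0.2228.
District 3: 0.0952×54.53 + 0.0954×31.24 + 0.1156×30.31 + 0.1236×20.18 + 0.1496×20.93 + 0.1978×33.15 + 0.2228×53.88 = 35.8623 per 10 000.
District 7: 0.0952×43.86 + 0.0954×26.34 + 0.1156×21.72 + 0.1236×11.50 + 0.1496×22.32 + 0.1978×29.76 + 0.2228×52.38 = 31.5164 per 10 000.
Difference = 35.8623 − 31.5164 = 4.3459.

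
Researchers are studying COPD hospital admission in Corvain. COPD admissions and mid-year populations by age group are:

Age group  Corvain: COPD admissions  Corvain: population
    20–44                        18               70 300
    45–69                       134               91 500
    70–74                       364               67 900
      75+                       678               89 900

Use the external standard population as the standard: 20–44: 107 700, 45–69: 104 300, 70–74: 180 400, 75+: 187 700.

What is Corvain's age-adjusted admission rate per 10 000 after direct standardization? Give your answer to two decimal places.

Age-specific rates per 10 000 for Corvain: 2.56, 14.64, 53.61, 75.42.
Standard total = 580 100; weights = 0.1857, 0.1798, 0.3110, 0.3236.
Standardized rate: 0.1857×2.56 + 0.1798×14.64 + 0.3110×53.61 + 0.3236×75.42 = 44.1819 per 10 000.

44.18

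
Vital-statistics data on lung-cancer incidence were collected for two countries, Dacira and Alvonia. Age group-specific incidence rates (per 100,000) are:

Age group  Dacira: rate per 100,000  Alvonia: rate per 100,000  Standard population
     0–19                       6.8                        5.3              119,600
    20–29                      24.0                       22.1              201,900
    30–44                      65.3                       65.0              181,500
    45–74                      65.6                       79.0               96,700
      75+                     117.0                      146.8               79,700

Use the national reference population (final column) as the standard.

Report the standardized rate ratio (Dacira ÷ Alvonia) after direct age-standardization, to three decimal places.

Standard total = 679,400; weights = 0.1760, 0.2972, 0.2671, 0.1423, 0.1173.
Dacira: 0.1760×6.8 + 0.2972×24.0 + 0.2671×65.3 + 0.1423×65.6 + 0.1173×117.0 = 48.8361 per 100,000.
Alvonia: 0.1760×5.3 + 0.2972×22.1 + 0.2671×65.0 + 0.1423×79.0 + 0.1173×146.8 = 53.3303 per 100,000.
Ratio = 48.8361 ÷ 53.3303 = 0.91573.

0.916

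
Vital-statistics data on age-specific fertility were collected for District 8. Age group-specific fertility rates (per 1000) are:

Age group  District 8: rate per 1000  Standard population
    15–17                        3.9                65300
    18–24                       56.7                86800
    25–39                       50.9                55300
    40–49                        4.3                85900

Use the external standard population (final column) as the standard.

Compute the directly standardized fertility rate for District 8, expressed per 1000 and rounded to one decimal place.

Standard total = 293300; weights = 0.2226, 0.2959, 0.1885, 0.2929.
Standardized rate: 0.2226×3.9 + 0.2959×56.7 + 0.1885×50.9 + 0.2929×4.3 = 28.5045 per 1000.

28.5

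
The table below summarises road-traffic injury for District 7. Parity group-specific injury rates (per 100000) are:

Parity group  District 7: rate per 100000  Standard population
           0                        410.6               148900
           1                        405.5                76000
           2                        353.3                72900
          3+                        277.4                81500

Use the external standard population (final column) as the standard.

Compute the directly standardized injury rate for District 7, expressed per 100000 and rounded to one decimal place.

Standard total = 379300; weights = 0.3926, 0.2004, 0.1922, 0.2149.
Standardized rate: 0.3926×410.6 + 0.2004×405.5 + 0.1922×353.3 + 0.2149×277.4 = 369.9447 per 100000.

369.9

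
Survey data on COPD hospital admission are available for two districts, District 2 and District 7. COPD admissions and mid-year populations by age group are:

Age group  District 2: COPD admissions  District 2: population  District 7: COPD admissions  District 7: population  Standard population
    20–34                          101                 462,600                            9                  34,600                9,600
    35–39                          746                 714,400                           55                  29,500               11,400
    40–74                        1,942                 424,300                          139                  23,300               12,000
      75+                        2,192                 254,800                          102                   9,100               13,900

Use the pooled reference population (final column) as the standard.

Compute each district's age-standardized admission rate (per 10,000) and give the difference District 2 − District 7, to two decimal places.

Age-specific rates per 10,000 for District 2: 2.18, 10.44, 45.77, 86.03.
For District 7: 2.60, 18.64, 59.66, 112.09.
Standard total = 46,900; weights = 0.2047, 0.2431, 0.2559, 0.2964.
District 2: 0.2047×2.18 + 0.2431×10.44 + 0.2559×45.77 + 0.2964×86.03 = 40.1925 per 10,000.
District 7: 0.2047×2.60 + 0.2431×18.64 + 0.2559×59.66 + 0.2964×112.09 = 53.5483 per 10,000.
Difference = 40.1925 − 53.5483 = -13.3558.

-13.36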